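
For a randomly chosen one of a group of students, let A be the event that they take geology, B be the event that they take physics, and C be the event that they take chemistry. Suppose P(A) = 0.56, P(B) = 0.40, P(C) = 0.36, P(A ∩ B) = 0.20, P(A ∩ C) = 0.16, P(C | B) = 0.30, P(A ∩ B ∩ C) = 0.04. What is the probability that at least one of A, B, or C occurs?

0.88

P(B ∩ C) = P(B)·P(C|B) = 0.40 × 0.30 = 0.12
Inclusion–exclusion gives
P(A ∪ B ∪ C) = 0.56 + 0.40 + 0.36 − 0.20 − 0.16 − 0.12 + 0.04 = 0.88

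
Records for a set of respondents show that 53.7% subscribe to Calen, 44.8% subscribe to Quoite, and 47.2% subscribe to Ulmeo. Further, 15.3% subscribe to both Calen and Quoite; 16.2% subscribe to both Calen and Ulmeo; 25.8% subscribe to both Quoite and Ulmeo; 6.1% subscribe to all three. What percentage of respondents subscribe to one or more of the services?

94.5%

Inclusion–exclusion gives
P(at least one) = 53.7 + 44.8 + 47.2 − 15.3 − 16.2 − 25.8 + 6.1 = 94.5%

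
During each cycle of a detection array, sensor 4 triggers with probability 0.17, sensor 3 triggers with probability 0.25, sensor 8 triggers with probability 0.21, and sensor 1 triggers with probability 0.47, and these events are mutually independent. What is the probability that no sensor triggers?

0.26064075

P(none) = (1 − 0.17) × (1 − 0.25) × (1 − 0.21) × (1 − 0.47) = 0.83 × 0.75 × 0.79 × 0.53 = 0.26064075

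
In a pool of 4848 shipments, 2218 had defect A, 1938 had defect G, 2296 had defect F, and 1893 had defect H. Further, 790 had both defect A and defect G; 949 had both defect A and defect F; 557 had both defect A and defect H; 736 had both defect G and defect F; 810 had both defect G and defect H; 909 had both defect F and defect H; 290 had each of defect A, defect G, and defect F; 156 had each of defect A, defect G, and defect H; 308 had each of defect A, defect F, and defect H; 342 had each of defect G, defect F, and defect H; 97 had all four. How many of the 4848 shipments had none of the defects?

255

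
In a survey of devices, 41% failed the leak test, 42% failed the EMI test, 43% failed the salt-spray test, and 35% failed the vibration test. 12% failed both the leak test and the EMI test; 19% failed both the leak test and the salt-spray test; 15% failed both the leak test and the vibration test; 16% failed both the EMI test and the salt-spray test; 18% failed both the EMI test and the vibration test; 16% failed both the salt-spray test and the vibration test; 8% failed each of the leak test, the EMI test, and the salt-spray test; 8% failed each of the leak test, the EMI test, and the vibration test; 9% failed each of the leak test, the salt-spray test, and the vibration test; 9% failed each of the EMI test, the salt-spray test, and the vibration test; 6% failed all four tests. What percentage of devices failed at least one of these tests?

93%

Inclusion–exclusion gives
P(union) = 41 + 42 + 43 + 35 − 12 − 19 − 15 − 16 − 18 − 16 + 8 + 8 + 9 + 9 − 6 = 93%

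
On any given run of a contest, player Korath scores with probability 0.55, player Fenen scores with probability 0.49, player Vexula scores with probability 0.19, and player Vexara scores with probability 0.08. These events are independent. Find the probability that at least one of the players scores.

0.8289766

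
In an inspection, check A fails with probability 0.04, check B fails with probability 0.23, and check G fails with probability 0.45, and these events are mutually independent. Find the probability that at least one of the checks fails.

0.59344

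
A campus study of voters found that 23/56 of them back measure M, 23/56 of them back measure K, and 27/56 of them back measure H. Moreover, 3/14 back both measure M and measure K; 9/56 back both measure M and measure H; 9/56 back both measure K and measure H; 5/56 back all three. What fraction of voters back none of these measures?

By inclusion–exclusion:
P(union) = 23/56 + 23/56 + 27/56 − 3/14 − 9/56 − 9/56 + 5/56 = 6/7
P(none) = 1 − 6/7 = 1/7

1/7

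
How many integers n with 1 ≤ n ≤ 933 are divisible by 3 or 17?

347

By inclusion-exclusion,
floor(933/3) + floor(933/17) − floor(933/51) = 311 + 54 − 18 = 347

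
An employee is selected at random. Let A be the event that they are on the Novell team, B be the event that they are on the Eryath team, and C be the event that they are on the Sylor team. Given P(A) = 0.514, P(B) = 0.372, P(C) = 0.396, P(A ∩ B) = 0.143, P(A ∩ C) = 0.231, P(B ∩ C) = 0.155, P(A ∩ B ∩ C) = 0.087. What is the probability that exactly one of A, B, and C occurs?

By inclusion–exclusion (exactly-one form):
P(exactly one) = 0.514 + 0.372 + 0.396 − 2·0.143 − 2·0.231 − 2·0.155 + 3·0.087 = 0.485

0.485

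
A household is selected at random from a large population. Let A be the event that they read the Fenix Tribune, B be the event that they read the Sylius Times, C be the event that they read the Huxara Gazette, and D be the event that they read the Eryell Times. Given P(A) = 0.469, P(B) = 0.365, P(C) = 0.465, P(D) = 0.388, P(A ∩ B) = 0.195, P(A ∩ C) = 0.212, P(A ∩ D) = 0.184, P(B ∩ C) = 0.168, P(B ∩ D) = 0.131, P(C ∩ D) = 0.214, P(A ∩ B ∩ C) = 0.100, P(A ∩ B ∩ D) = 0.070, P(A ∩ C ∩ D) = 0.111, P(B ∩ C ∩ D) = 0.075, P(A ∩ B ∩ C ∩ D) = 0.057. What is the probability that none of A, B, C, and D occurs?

0.118

Apply inclusion-exclusion:
P(A ∪ B ∪ C ∪ D) = 0.469 + 0.365 + 0.465 + 0.388 − 0.195 − 0.212 − 0.184 − 0.168 − 0.131 − 0.214 + 0.100 + 0.070 + 0.111 + 0.075 − 0.057 = 0.882
P(none) = 1 − 0.882 = 0.118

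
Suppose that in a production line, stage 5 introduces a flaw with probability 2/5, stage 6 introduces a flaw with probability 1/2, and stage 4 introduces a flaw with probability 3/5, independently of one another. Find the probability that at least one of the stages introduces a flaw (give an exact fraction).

22/25

P(none) = (1 − 2/5) × (1 − 1/2) × (1 − 3/5) = 3/5 × 1/2 × 2/5 = 3/25
P(at least one) = 1 − 3/25 = 22/25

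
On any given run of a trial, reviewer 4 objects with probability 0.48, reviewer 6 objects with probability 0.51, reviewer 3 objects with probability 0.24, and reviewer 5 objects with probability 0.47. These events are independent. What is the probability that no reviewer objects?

P(none) = (1 − 0.48) × (1 − 0.51) × (1 − 0.24) × (1 − 0.47) = 0.52 × 0.49 × 0.76 × 0.53 = 0.10263344

0.10263344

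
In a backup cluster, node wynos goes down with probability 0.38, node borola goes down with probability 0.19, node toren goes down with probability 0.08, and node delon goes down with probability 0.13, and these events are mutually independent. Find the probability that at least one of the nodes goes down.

0.59803912

Since the events are independent, P(none) is the product of the individual non-occurrence probabilities.
P(none) = (1 − 0.38) × (1 − 0.19) × (1 − 0.08) × (1 − 0.13) = 0.62 × 0.81 × 0.92 × 0.87 = 0.40196088
P(at least one) = 1 − 0.40196088 = 0.59803912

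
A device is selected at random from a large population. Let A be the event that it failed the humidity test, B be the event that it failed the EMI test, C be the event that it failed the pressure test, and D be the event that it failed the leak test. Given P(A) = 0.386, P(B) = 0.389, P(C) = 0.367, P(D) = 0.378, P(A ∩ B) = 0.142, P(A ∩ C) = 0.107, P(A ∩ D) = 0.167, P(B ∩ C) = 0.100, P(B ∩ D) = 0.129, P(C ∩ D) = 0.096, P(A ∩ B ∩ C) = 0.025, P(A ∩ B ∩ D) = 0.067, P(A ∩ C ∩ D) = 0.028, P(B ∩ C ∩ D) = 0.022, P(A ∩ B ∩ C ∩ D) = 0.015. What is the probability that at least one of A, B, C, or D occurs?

Inclusion–exclusion gives
P(A ∪ B ∪ C ∪ D) = 0.386 + 0.389 + 0.367 + 0.378 − 0.142 − 0.107 − 0.167 − 0.100 − 0.129 − 0.096 + 0.025 + 0.067 + 0.028 + 0.022 − 0.015 = 0.906

0.906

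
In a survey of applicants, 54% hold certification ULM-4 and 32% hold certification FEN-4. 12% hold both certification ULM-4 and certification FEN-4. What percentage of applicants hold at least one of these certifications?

74%

By inclusion-exclusion,
P(≥1) = 54 + 32 − 12 = 74%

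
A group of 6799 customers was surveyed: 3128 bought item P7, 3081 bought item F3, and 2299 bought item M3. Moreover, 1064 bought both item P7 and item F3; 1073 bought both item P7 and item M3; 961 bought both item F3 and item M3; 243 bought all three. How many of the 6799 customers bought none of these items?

|at least one| = 3128 + 3081 + 2299 − 1064 − 1073 − 961 + 243 = 5653
None: 6799 − 5653 = 1146

1146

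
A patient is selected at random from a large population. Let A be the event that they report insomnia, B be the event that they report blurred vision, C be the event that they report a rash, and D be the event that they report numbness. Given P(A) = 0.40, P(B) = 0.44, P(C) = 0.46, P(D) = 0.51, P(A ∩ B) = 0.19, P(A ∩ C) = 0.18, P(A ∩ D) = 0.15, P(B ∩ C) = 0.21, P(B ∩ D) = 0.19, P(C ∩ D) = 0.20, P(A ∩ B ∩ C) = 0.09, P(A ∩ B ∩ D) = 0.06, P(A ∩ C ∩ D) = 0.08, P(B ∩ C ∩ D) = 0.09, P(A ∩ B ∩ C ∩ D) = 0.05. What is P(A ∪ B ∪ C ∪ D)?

Using inclusion–exclusion:
P(A ∪ B ∪ C ∪ D) = 0.40 + 0.44 + 0.46 + 0.51 − 0.19 − 0.18 − 0.15 − 0.21 − 0.19 − 0.20 + 0.09 + 0.06 + 0.08 + 0.09 − 0.05 = 0.96

0.96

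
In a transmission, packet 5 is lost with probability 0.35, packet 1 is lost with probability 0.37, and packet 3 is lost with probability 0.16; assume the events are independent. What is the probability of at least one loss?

0.65602

Independence gives P(none) = ∏(1 − pᵢ).
P(none) = (1 − 0.35) × (1 − 0.37) × (1 − 0.16) = 0.65 × 0.63 × 0.84 = 0.34398
P(at least one) = 1 − 0.34398 = 0.65602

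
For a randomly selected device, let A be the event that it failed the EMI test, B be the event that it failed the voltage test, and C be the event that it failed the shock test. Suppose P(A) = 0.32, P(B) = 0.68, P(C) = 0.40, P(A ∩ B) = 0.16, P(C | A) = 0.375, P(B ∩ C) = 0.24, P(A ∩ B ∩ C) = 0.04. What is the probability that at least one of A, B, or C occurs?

0.92

P(A ∩ C) = P(A)·P(C|A) = 0.32 × 0.375 = 0.12
By inclusion–exclusion:
P(A ∪ B ∪ C) = 0.32 + 0.68 + 0.40 − 0.16 − 0.12 − 0.24 + 0.04 = 0.92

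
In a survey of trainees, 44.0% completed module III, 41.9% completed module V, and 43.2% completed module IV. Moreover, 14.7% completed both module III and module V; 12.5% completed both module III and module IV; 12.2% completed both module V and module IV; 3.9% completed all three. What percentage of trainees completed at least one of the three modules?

Apply inclusion-exclusion:
P(≥1) = 44.0 + 41.9 + 43.2 − 14.7 − 12.5 − 12.2 + 3.9 = 93.6%

93.6%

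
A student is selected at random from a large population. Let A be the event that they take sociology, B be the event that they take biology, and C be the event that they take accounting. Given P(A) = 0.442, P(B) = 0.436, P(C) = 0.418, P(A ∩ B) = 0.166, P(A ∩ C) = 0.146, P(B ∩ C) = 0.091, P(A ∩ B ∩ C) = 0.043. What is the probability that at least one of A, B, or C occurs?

By inclusion-exclusion,
P(A ∪ B ∪ C) = 0.442 + 0.436 + 0.418 − 0.166 − 0.146 − 0.091 + 0.043 = 0.936

0.936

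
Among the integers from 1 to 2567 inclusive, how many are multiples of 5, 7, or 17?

910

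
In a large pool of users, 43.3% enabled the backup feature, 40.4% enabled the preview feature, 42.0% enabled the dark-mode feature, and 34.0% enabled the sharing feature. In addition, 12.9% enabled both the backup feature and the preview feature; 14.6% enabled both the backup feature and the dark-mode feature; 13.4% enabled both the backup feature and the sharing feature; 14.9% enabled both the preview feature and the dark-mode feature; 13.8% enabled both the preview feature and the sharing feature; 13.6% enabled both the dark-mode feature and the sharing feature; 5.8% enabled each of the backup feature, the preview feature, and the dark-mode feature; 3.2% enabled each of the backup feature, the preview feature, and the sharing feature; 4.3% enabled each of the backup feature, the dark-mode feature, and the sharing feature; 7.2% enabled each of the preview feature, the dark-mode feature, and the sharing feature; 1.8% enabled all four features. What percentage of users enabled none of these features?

4.8%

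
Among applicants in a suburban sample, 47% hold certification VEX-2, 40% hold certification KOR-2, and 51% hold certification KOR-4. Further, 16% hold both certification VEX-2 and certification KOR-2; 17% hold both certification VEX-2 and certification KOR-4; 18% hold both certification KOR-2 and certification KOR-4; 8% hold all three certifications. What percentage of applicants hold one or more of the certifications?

95%

Apply inclusion-exclusion:
P(union) = 47 + 40 + 51 − 16 − 17 − 18 + 8 = 95%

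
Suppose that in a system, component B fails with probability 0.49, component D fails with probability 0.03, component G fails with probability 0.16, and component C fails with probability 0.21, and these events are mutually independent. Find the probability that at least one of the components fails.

0.67171708

Independence gives P(none) = ∏(1 − pᵢ).
P(none) = (1 − 0.49) × (1 − 0.03) × (1 − 0.16) × (1 − 0.21) = 0.51 × 0.97 × 0.84 × 0.79 = 0.32828292
P(at least one) = 1 − 0.32828292 = 0.67171708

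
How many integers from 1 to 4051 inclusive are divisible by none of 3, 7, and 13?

2137

Inclusion–exclusion gives
floor(4051/3) + floor(4051/7) + floor(4051/13) − floor(4051/21) − floor(4051/39) − floor(4051/91) + floor(4051/273) = 1350 + 578 + 311 − 192 − 103 − 44 + 14 = 1914
4051 − 1914 = 2137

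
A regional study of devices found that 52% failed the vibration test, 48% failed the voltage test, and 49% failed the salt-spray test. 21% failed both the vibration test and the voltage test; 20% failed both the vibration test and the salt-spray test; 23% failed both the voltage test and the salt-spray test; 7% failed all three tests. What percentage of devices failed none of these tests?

8%

Using inclusion–exclusion:
P(union) = 52 + 48 + 49 − 21 − 20 − 23 + 7 = 92%
P(none) = 100% − 92% = 8%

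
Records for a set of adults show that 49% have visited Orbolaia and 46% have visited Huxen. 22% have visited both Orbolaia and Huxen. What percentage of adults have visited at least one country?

By inclusion-exclusion,
P(at least one) = 49 + 46 − 22 = 73%

73%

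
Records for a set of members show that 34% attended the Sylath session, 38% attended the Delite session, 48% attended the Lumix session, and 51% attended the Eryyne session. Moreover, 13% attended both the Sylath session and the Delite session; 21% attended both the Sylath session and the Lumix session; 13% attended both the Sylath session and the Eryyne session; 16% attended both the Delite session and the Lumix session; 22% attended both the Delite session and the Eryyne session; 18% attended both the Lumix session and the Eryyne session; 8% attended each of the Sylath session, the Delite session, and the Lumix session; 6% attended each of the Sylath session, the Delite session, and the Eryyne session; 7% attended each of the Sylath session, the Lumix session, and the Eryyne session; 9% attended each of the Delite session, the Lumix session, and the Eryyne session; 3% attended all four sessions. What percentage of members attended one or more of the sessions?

95%

Using inclusion–exclusion:
P(≥1) = 34 + 38 + 48 + 51 − 13 − 21 − 13 − 16 − 22 − 18 + 8 + 6 + 7 + 9 − 3 = 95%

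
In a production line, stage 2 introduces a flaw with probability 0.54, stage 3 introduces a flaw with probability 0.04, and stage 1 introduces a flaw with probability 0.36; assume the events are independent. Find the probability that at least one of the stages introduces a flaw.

0.717376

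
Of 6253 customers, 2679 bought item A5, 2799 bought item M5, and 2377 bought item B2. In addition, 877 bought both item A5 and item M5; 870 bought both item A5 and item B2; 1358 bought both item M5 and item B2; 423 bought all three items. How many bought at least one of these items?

5173

Apply inclusion-exclusion:
|at least one| = 2679 + 2799 + 2377 − 877 − 870 − 1358 + 423 = 5173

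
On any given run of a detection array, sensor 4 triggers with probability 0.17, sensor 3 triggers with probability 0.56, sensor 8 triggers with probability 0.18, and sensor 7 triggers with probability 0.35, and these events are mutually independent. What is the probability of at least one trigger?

0.8053484

P(none) = (1 − 0.17) × (1 − 0.56) × (1 − 0.18) × (1 − 0.35) = 0.83 × 0.44 × 0.82 × 0.65 = 0.1946516
P(at least one) = 1 − 0.1946516 = 0.8053484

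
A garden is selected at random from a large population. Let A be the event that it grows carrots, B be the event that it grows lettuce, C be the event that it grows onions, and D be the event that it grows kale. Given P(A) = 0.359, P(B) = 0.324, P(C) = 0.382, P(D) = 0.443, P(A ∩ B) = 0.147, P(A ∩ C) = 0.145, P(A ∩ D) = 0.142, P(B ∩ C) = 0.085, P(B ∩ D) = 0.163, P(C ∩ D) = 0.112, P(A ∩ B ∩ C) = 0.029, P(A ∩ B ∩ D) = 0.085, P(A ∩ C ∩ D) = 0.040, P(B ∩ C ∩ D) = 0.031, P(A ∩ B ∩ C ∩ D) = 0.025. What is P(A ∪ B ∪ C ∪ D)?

0.874

Inclusion–exclusion gives
P(A ∪ B ∪ C ∪ D) = 0.359 + 0.324 + 0.382 + 0.443 − 0.147 − 0.145 − 0.142 − 0.085 − 0.163 − 0.112 + 0.029 + 0.085 + 0.040 + 0.031 − 0.025 = 0.874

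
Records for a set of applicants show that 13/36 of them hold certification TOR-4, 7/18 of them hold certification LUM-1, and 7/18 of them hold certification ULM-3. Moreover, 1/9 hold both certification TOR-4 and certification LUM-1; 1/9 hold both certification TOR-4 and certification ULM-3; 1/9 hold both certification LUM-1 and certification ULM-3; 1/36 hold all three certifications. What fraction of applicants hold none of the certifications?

1/6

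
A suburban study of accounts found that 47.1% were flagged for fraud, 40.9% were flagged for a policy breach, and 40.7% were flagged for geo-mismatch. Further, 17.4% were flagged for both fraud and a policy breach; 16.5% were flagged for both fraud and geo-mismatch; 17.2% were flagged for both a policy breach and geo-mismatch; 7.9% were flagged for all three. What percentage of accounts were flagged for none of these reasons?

14.5%

Inclusion–exclusion gives
P(at least one) = 47.1 + 40.9 + 40.7 − 17.4 − 16.5 − 17.2 + 7.9 = 85.5%
P(none) = 100% − 85.5% = 14.5%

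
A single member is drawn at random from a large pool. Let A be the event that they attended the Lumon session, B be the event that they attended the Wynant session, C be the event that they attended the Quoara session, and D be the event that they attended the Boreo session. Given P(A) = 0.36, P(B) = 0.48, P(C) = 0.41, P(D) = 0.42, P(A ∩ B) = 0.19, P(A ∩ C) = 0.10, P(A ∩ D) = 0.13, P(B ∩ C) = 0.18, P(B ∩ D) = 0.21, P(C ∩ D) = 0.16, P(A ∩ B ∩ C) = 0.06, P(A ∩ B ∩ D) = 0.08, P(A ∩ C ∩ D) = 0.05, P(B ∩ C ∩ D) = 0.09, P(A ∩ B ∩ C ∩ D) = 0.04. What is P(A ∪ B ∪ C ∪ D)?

By inclusion–exclusion:
P(A ∪ B ∪ C ∪ D) = 0.36 + 0.48 + 0.41 + 0.42 − 0.19 − 0.10 − 0.13 − 0.18 − 0.21 − 0.16 + 0.06 + 0.08 + 0.05 + 0.09 − 0.04 = 0.94

0.94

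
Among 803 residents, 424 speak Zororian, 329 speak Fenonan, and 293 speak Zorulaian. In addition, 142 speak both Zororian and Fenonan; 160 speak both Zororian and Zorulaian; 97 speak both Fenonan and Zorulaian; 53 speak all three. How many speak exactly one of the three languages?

407

|exactly one| = 424 + 329 + 293 − 2·142 − 2·160 − 2·97 + 3·53 = 407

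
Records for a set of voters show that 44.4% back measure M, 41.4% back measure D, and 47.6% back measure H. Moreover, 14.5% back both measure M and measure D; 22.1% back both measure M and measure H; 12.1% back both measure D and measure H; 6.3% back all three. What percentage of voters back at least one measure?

91.0%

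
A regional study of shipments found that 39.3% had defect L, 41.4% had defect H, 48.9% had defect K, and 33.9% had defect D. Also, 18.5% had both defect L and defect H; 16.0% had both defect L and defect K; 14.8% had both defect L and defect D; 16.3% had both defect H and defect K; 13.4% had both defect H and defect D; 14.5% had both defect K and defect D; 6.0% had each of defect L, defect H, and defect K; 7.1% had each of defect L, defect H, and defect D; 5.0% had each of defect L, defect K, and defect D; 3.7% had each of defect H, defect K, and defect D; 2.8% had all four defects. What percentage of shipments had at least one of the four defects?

89.0%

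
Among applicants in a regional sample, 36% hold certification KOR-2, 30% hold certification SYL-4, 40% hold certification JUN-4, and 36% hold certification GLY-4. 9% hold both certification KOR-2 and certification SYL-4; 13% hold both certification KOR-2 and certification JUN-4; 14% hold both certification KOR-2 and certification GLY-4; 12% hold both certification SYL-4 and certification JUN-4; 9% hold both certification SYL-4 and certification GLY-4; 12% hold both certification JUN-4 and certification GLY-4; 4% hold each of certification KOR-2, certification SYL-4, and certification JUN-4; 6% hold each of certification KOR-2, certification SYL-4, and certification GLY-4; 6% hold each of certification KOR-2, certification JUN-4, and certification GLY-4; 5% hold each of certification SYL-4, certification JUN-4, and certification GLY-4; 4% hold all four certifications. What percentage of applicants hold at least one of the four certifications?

P(≥1) = 36 + 30 + 40 + 36 − 9 − 13 − 14 − 12 − 9 − 12 + 4 + 6 + 6 + 5 − 4 = 90%

90%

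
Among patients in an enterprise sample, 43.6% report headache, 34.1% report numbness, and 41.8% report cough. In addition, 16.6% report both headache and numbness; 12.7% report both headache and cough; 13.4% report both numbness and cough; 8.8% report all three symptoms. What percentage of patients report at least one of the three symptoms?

P(at least one) = 43.6 + 34.1 + 41.8 − 16.6 − 12.7 − 13.4 + 8.8 = 85.6%

85.6%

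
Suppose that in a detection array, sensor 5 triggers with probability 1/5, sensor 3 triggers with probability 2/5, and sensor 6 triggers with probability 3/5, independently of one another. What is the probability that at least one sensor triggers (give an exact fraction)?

101/125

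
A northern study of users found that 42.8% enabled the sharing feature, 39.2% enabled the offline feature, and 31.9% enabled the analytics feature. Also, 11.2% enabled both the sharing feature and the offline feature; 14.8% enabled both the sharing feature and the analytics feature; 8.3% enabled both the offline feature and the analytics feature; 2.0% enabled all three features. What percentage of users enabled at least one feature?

81.6%

By inclusion–exclusion:
P(union) = 42.8 + 39.2 + 31.9 − 11.2 − 14.8 − 8.3 + 2.0 = 81.6%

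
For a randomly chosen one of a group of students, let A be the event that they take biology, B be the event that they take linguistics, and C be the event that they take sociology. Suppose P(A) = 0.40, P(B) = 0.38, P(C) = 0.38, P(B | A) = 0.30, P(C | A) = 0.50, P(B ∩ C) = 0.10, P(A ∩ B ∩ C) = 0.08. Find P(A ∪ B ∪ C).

0.82

P(A ∩ B) = P(A)·P(B|A) = 0.40 × 0.30 = 0.12
P(A ∩ C) = P(A)·P(C|A) = 0.40 × 0.50 = 0.20
Using inclusion–exclusion:
P(A ∪ B ∪ C) = 0.40 + 0.38 + 0.38 − 0.12 − 0.20 − 0.10 + 0.08 = 0.82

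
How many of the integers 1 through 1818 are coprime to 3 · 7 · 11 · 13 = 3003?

872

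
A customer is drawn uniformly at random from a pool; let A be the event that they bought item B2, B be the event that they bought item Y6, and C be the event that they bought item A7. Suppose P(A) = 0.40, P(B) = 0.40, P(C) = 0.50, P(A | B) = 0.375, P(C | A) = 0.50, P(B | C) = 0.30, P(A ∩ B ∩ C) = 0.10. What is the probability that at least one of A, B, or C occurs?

P(A ∩ B) = P(B)·P(A|B) = 0.40 × 0.375 = 0.15
P(A ∩ C) = P(A)·P(C|A) = 0.40 × 0.50 = 0.20
P(B ∩ C) = P(C)·P(B|C) = 0.50 × 0.30 = 0.15
P(A ∪ B ∪ C) = 0.40 + 0.40 + 0.50 − 0.15 − 0.20 − 0.15 + 0.10 = 0.90

0.90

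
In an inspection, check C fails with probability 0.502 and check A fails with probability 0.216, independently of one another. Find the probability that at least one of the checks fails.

0.609568

P(none) = (1 − 0.502) × (1 − 0.216) = 0.498 × 0.784 = 0.390432
P(at least one) = 1 − 0.390432 = 0.609568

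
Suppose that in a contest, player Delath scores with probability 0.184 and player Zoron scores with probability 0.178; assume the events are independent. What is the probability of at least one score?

0.329248

Independence gives P(none) = ∏(1 − pᵢ).
P(none) = (1 − 0.184) × (1 − 0.178) = 0.816 × 0.822 = 0.670752
P(at least one) = 1 − 0.670752 = 0.329248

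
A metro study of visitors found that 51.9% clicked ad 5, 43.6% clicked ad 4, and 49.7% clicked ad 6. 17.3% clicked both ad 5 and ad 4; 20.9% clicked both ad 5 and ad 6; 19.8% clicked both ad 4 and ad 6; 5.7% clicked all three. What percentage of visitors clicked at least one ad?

Using inclusion–exclusion:
P(at least one) = 51.9 + 43.6 + 49.7 − 17.3 − 20.9 − 19.8 + 5.7 = 92.9%

92.9%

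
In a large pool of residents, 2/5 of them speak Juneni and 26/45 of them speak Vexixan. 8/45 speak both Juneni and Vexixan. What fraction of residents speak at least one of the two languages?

P(at least one) = 2/5 + 26/45 − 8/45 = 4/5

4/5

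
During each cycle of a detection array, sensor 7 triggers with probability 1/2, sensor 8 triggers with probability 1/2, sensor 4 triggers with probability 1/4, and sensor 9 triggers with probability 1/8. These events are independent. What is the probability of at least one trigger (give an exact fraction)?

107/128

Independence gives P(none) = ∏(1 − pᵢ).
P(none) = (1 − 1/2) × (1 − 1/2) × (1 − 1/4) × (1 − 1/8) = 1/2 × 1/2 × 3/4 × 7/8 = 21/128
P(at least one) = 1 − 21/128 = 107/128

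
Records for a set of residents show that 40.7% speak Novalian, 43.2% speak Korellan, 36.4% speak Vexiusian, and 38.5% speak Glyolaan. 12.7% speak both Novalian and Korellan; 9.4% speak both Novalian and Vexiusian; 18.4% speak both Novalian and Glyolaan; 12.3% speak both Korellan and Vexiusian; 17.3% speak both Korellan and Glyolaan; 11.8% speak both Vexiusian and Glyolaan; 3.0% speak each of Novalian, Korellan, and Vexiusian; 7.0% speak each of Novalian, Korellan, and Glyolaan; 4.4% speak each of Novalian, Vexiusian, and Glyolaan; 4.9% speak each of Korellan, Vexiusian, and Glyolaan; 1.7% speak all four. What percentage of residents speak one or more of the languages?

Apply inclusion-exclusion:
P(union) = 40.7 + 43.2 + 36.4 + 38.5 − 12.7 − 9.4 − 18.4 − 12.3 − 17.3 − 11.8 + 3.0 + 7.0 + 4.4 + 4.9 − 1.7 = 94.5%

94.5%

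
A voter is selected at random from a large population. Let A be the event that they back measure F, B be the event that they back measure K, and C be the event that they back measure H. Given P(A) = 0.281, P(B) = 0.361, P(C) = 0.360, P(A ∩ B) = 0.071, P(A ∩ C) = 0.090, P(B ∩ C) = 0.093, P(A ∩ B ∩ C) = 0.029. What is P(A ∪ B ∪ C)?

0.777

Inclusion–exclusion gives
P(A ∪ B ∪ C) = 0.281 + 0.361 + 0.360 − 0.071 − 0.090 − 0.093 + 0.029 = 0.777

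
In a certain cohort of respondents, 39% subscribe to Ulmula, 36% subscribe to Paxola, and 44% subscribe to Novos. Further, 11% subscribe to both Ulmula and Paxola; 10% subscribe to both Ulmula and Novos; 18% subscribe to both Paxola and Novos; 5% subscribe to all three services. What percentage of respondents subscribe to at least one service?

85%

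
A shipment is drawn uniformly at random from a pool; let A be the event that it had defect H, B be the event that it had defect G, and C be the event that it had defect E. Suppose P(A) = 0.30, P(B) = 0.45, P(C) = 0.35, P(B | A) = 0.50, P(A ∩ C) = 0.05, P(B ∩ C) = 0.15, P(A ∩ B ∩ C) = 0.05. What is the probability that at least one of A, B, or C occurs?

0.80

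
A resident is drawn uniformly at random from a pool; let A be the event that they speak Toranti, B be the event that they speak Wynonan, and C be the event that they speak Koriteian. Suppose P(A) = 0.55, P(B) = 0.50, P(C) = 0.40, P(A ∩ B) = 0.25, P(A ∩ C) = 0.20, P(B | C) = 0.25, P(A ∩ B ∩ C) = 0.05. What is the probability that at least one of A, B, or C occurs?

0.95

P(B ∩ C) = P(C)·P(B|C) = 0.40 × 0.25 = 0.10
P(A ∪ B ∪ C) = 0.55 + 0.50 + 0.40 − 0.25 − 0.20 − 0.10 + 0.05 = 0.95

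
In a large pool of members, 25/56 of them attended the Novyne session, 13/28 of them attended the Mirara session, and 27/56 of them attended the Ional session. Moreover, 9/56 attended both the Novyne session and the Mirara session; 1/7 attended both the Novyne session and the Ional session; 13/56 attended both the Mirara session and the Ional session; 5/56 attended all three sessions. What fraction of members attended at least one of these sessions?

P(union) = 25/56 + 13/28 + 27/56 − 9/56 − 1/7 − 13/56 + 5/56 = 53/56

53/56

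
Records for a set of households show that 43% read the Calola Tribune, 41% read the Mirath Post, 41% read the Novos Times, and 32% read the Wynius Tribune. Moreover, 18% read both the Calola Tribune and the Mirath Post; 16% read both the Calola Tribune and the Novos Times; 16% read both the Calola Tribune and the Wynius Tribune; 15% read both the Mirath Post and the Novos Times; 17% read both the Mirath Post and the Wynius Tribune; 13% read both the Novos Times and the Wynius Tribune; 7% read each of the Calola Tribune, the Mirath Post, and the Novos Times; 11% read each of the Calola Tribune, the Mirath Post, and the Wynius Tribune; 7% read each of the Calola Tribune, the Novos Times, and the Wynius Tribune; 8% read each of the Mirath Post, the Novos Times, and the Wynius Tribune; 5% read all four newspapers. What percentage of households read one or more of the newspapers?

90%

P(at least one) = 43 + 41 + 41 + 32 − 18 − 16 − 16 − 15 − 17 − 13 + 7 + 11 + 7 + 8 − 5 = 90%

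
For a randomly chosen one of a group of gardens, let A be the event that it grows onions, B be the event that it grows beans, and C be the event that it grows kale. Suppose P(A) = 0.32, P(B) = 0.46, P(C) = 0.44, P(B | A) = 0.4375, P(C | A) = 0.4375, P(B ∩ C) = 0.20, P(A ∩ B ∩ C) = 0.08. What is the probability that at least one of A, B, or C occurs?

0.82

P(A ∩ B) = P(A)·P(B|A) = 0.32 × 0.4375 = 0.14
P(A ∩ C) = P(A)·P(C|A) = 0.32 × 0.4375 = 0.14
By inclusion-exclusion,
P(A ∪ B ∪ C) = 0.32 + 0.46 + 0.44 − 0.14 − 0.14 − 0.20 + 0.08 = 0.82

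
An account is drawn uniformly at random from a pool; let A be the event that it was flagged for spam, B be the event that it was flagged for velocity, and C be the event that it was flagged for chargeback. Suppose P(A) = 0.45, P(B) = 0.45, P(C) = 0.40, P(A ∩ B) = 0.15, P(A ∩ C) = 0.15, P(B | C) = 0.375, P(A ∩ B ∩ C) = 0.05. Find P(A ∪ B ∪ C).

P(B ∩ C) = P(C)·P(B|C) = 0.40 × 0.375 = 0.15
P(A ∪ B ∪ C) = 0.45 + 0.45 + 0.40 − 0.15 − 0.15 − 0.15 + 0.05 = 0.90

0.90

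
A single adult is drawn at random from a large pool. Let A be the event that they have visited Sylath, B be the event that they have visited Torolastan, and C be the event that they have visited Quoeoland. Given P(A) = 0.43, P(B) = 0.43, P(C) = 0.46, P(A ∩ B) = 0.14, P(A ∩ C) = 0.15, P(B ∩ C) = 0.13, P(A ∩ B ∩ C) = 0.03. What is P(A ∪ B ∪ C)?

P(A ∪ B ∪ C) = 0.43 + 0.43 + 0.46 − 0.14 − 0.15 − 0.13 + 0.03 = 0.93

0.93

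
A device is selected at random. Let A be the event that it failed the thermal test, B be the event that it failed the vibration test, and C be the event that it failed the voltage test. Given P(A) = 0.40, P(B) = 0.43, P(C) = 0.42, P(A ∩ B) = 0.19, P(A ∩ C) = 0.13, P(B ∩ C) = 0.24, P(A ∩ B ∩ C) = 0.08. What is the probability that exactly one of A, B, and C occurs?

0.37

Using the inclusion–exclusion count for exactly one event:
P(exactly one) = 0.40 + 0.43 + 0.42 − 2·0.19 − 2·0.13 − 2·0.24 + 3·0.08 = 0.37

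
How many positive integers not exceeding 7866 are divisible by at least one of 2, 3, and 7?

5619

Using inclusion–exclusion:
floor(7866/2) + floor(7866/3) + floor(7866/7) − floor(7866/6) − floor(7866/14) − floor(7866/21) + floor(7866/42) = 3933 + 2622 + 1123 − 1311 − 561 − 374 + 187 = 5619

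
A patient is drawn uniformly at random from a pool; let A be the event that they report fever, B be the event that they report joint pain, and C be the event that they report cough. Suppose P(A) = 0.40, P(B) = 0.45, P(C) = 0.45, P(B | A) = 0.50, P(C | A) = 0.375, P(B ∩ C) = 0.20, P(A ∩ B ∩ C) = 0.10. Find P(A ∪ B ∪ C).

P(A ∩ B) = P(A)·P(B|A) = 0.40 × 0.50 = 0.20
P(A ∩ C) = P(A)·P(C|A) = 0.40 × 0.375 = 0.15
By inclusion–exclusion:
P(A ∪ B ∪ C) = 0.40 + 0.45 + 0.45 − 0.20 − 0.15 − 0.20 + 0.10 = 0.85

0.85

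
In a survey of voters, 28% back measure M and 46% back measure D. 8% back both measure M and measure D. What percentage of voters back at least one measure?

66%

P(≥1) = 28 + 46 − 8 = 66%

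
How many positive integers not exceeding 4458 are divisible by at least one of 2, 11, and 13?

By inclusion–exclusion:
2229 + 405 + 342 − 202 − 171 − 31 + 15 = 2587

2587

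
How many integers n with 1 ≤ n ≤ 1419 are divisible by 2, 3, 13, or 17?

floor(1419/2) + floor(1419/3) + floor(1419/13) + floor(1419/17) − floor(1419/6) − floor(1419/26) − floor(1419/34) − floor(1419/39) − floor(1419/51) − floor(1419/221) + floor(1419/78) + floor(1419/102) + floor(1419/442) + floor(1419/663) − floor(1419/1326) = 709 + 473 + 109 + 83 − 236 − 54 − 41 − 36 − 27 − 6 + 18 + 13 + 3 + 2 − 1 = 1009

1009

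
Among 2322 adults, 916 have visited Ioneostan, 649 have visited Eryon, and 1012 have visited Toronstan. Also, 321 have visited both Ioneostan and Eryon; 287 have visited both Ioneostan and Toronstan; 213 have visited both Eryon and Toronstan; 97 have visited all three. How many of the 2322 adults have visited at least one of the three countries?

By inclusion-exclusion,
|at least one| = 916 + 649 + 1012 − 321 − 287 − 213 + 97 = 1853

1853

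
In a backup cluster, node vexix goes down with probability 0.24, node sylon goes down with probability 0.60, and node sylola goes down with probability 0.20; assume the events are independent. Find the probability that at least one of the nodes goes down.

Independence gives P(none) = ∏(1 − pᵢ).
P(none) = (1 − 0.24) × (1 − 0.60) × (1 − 0.20) = 0.76 × 0.40 × 0.80 = 0.2432
P(at least one) = 1 − 0.2432 = 0.7568

0.7568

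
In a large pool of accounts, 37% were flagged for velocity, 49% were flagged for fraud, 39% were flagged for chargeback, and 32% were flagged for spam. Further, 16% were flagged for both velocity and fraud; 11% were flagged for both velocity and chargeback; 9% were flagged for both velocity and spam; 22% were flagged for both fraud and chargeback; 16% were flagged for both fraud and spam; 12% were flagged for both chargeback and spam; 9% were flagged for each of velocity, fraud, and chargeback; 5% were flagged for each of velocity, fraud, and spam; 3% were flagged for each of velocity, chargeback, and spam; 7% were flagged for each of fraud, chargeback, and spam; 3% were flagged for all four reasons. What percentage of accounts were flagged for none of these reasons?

P(≥1) = 37 + 49 + 39 + 32 − 16 − 11 − 9 − 22 − 16 − 12 + 9 + 5 + 3 + 7 − 3 = 92%
P(none) = 100% − 92% = 8%

8%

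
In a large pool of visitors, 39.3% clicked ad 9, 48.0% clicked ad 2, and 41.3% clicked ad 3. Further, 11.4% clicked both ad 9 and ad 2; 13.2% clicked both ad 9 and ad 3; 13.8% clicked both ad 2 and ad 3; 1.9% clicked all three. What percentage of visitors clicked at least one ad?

92.1%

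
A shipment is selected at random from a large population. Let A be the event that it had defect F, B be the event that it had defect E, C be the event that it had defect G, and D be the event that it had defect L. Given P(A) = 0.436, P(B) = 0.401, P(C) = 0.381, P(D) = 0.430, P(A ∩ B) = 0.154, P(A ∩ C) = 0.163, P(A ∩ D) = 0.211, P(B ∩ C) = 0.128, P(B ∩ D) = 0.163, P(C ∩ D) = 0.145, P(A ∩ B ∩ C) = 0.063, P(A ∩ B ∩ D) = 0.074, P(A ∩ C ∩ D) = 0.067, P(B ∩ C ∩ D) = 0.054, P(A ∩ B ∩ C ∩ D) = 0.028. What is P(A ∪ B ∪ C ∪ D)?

P(A ∪ B ∪ C ∪ D) = 0.436 + 0.401 + 0.381 + 0.430 − 0.154 − 0.163 − 0.211 − 0.128 − 0.163 − 0.145 + 0.063 + 0.074 + 0.067 + 0.054 − 0.028 = 0.914

0.914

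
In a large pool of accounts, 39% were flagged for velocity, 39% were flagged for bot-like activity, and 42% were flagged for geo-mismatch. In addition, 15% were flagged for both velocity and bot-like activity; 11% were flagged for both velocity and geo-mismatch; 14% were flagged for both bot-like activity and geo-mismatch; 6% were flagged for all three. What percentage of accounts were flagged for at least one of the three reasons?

86%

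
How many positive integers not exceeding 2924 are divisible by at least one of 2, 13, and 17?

1653

Inclusion–exclusion gives
1462 + 224 + 172 − 112 − 86 − 13 + 6 = 1653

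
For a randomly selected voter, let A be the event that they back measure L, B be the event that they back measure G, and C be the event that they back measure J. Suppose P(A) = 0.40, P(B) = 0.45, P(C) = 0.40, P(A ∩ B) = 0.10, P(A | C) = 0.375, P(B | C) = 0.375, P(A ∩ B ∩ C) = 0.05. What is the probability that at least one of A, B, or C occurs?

P(A ∩ C) = P(C)·P(A|C) = 0.40 × 0.375 = 0.15
P(B ∩ C) = P(C)·P(B|C) = 0.40 × 0.375 = 0.15
By inclusion–exclusion:
P(A ∪ B ∪ C) = 0.40 + 0.45 + 0.40 − 0.10 − 0.15 − 0.15 + 0.05 = 0.90

0.90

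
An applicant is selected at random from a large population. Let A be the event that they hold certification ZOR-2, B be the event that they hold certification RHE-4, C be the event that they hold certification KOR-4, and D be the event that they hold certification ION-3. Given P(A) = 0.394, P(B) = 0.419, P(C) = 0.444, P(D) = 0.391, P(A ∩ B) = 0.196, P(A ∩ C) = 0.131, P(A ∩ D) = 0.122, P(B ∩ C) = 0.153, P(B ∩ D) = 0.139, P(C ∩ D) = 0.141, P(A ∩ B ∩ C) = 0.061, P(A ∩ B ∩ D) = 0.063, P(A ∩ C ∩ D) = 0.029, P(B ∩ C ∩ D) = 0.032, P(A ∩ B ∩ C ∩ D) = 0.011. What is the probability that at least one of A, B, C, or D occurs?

By inclusion–exclusion:
P(A ∪ B ∪ C ∪ D) = 0.394 + 0.419 + 0.444 + 0.391 − 0.196 − 0.131 − 0.122 − 0.153 − 0.139 − 0.141 + 0.061 + 0.063 + 0.029 + 0.032 − 0.011 = 0.940

0.940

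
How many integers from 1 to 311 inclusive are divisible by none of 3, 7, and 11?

162

Apply inclusion-exclusion:
⌊311/3⌋ + ⌊311/7⌋ + ⌊311/11⌋ − ⌊311/21⌋ − ⌊311/33⌋ − ⌊311/77⌋ + ⌊311/231⌋ = 103 + 44 + 28 − 14 − 9 − 4 + 1 = 149
311 − 149 = 162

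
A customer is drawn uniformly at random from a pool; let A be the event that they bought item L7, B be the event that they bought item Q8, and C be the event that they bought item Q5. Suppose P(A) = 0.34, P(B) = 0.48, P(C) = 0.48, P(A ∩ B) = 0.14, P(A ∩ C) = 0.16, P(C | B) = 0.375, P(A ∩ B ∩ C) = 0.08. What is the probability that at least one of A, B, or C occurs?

0.90

P(B ∩ C) = P(B)·P(C|B) = 0.48 × 0.375 = 0.18
By inclusion-exclusion,
P(A ∪ B ∪ C) = 0.34 + 0.48 + 0.48 − 0.14 − 0.16 − 0.18 + 0.08 = 0.90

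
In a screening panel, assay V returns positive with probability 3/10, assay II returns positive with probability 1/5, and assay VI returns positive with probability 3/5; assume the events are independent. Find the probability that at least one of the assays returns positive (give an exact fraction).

Since the events are independent, P(none) is the product of the individual non-occurrence probabilities.
P(none) = (1 − 3/10) × (1 − 1/5) × (1 − 3/5) = 7/10 × 4/5 × 2/5 = 28/125
P(at least one) = 1 − 28/125 = 97/125

97/125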